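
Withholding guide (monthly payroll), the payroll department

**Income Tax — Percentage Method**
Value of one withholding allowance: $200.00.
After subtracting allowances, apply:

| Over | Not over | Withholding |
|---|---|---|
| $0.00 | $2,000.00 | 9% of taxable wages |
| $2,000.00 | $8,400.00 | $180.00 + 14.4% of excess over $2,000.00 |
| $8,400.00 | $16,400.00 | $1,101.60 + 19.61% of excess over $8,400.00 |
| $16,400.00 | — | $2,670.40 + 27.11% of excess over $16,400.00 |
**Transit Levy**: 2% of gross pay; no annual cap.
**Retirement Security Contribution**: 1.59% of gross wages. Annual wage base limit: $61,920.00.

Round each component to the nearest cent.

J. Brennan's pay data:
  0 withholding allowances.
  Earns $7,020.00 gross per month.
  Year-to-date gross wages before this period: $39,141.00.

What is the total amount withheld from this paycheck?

Income Tax: taxable = $7,020.00
  $180.00 + 14.4% × ($7,020.00 − $2,000.00) = $180.00 + 14.4% × $5,020.00 = $902.88
Transit Levy: 2% × $7,020.00 = $140.40
Retirement Security Contribution: 1.59% × $7,020.00 = $111.62
Total: $902.88 + $140.40 + $111.62 = $1,154.90

$1,154.90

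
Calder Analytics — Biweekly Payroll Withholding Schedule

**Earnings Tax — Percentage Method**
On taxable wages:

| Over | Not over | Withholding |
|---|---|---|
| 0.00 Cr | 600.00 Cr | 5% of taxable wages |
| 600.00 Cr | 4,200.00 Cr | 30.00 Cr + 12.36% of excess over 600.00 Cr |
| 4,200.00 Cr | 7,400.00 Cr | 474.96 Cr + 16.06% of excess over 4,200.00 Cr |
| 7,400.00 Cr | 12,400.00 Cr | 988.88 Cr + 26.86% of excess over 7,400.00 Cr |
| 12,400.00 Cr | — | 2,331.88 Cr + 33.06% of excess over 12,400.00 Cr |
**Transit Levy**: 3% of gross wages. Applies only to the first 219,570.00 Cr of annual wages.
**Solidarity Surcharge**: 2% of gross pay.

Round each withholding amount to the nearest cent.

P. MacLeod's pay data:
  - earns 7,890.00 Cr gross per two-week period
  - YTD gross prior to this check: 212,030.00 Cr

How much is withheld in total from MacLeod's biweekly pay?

Earnings Tax: taxable = 7,890.00 Cr
  988.88 Cr + 26.86% × (7,890.00 Cr − 7,400.00 Cr) = 988.88 Cr + 26.86% × 490.00 Cr = 1,120.49 Cr
Transit Levy: cap 219,570.00 Cr − YTD 212,030.00 Cr = 7,540.00 Cr subject; 3% × 7,540.00 Cr = 226.20 Cr
Solidarity Surcharge: 2% × 7,890.00 Cr = 157.80 Cr
Total: 1,120.49 Cr + 226.20 Cr + 157.80 Cr = 1,504.49 Cr

1,504.49 Cr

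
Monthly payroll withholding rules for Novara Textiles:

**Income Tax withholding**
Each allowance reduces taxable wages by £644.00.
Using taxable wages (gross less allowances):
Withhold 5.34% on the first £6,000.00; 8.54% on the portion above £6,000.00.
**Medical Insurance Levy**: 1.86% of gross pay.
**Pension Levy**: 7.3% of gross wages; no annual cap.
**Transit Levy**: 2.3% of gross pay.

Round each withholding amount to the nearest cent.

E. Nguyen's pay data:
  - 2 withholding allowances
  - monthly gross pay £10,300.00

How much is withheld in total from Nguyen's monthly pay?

Income Tax: taxable = £10,300.00 − 2×£644.00 = £9,012.00
  £320.40 + 8.54% × (£9,012.00 − £6,000.00) = £320.40 + 8.54% × £3,012.00 = £577.62
Medical Insurance Levy: 1.86% × £10,300.00 = £191.58
Pension Levy: 7.3% × £10,300.00 = £751.90
Transit Levy: 2.3% × £10,300.00 = £236.90
Total: £577.62 + £191.58 + £751.90 + £236.90 = £1,758.00

£1,758.00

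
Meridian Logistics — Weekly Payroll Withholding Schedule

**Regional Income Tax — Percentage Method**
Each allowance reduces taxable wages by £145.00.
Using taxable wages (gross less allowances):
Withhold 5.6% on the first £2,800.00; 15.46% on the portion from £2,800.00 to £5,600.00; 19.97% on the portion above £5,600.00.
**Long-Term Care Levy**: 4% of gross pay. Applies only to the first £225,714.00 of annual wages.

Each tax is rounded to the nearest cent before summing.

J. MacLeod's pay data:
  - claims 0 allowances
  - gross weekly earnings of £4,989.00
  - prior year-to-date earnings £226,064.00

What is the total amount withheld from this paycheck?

£495.22

Regional Income Tax: taxable = £4,989.00
  £156.80 + 15.46% × (£4,989.00 − £2,800.00) = £156.80 + 15.46% × £2,189.00 = £495.22
Long-Term Care Levy: YTD £226,064.00 ≥ cap £225,714.00 → £0.00
Total: £495.22 + £0.00 = £495.22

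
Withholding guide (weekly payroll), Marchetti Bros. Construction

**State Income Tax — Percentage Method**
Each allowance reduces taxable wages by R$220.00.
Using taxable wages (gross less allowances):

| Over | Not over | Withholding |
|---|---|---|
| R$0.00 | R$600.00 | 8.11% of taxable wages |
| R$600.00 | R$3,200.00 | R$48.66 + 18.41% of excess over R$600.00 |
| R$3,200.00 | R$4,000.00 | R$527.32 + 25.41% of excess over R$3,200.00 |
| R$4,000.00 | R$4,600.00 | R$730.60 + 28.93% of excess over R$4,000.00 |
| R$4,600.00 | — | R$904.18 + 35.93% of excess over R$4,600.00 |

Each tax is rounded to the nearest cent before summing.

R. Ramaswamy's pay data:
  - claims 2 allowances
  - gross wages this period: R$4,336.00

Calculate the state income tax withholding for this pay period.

State Income Tax: taxable = R$4,336.00 − 2×R$220.00 = R$3,896.00
  R$527.32 + 25.41% × (R$3,896.00 − R$3,200.00) = R$527.32 + 25.41% × R$696.00 = R$704.17

R$704.17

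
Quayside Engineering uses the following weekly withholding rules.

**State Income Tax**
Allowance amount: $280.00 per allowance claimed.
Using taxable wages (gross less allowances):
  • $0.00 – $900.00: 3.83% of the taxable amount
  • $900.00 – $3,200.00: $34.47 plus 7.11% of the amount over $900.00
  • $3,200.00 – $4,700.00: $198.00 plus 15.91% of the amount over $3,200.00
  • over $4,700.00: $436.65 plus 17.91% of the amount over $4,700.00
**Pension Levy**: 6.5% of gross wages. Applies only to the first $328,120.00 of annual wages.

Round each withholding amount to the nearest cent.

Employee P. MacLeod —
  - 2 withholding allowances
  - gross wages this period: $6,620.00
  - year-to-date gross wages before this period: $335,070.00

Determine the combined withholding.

State Income Tax: taxable = $6,620.00 − 2×$280.00 = $6,060.00
  $436.65 + 17.91% × ($6,060.00 − $4,700.00) = $436.65 + 17.91% × $1,360.00 = $680.23
Pension Levy: YTD $335,070.00 ≥ cap $328,120.00 → $0.00
Total: $680.23 + $0.00 = $680.23

$680.23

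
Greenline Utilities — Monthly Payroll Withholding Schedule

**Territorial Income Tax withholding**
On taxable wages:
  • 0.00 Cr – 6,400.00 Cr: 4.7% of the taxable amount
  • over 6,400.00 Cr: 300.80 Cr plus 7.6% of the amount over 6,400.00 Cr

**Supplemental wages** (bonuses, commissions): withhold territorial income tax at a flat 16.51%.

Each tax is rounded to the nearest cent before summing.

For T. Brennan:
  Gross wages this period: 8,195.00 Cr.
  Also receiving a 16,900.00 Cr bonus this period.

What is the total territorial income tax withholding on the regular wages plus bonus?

3,227.41 Cr

Territorial Income Tax: taxable = 8,195.00 Cr
  300.80 Cr + 7.6% × (8,195.00 Cr − 6,400.00 Cr) = 300.80 Cr + 7.6% × 1,795.00 Cr = 437.22 Cr
Supplemental (16.51% flat on bonus): 16.51% × 16,900.00 Cr = 2,790.19 Cr
Total territorial income tax: 437.22 Cr + 2,790.19 Cr = 3,227.41 Cr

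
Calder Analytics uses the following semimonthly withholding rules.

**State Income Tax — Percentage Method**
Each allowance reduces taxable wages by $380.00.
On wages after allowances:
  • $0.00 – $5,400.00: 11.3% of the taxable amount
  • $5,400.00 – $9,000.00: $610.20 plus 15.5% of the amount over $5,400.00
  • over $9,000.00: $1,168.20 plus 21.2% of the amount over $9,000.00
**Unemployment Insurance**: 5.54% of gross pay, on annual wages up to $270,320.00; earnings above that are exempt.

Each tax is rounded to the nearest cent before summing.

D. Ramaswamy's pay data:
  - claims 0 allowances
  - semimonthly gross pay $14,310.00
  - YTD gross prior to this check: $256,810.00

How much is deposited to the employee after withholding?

$11,267.63

State Income Tax: taxable = $14,310.00
  $1,168.20 + 21.2% × ($14,310.00 − $9,000.00) = $1,168.20 + 21.2% × $5,310.00 = $2,293.92
Unemployment Insurance: cap $270,320.00 − YTD $256,810.00 = $13,510.00 subject; 5.54% × $13,510.00 = $748.45
Total withheld: $2,293.92 + $748.45 = $3,042.37
Net pay: $14,310.00 − $3,042.37 = $11,267.63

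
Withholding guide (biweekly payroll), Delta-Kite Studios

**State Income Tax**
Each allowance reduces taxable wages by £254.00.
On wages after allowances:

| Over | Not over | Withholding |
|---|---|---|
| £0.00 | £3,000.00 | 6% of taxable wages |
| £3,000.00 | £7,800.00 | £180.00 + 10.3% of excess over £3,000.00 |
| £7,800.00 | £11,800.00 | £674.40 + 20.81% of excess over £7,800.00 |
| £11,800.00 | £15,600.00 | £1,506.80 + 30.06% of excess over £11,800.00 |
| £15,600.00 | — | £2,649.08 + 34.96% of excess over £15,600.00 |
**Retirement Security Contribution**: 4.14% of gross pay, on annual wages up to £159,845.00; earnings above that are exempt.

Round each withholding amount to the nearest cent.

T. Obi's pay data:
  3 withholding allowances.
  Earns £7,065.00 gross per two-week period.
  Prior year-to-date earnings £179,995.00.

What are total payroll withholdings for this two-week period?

£520.21

State Income Tax: taxable = £7,065.00 − 3×£254.00 = £6,303.00
  £180.00 + 10.3% × (£6,303.00 − £3,000.00) = £180.00 + 10.3% × £3,303.00 = £520.21
Retirement Security Contribution: YTD £179,995.00 ≥ cap £159,845.00 → £0.00
Total: £520.21 + £0.00 = £520.21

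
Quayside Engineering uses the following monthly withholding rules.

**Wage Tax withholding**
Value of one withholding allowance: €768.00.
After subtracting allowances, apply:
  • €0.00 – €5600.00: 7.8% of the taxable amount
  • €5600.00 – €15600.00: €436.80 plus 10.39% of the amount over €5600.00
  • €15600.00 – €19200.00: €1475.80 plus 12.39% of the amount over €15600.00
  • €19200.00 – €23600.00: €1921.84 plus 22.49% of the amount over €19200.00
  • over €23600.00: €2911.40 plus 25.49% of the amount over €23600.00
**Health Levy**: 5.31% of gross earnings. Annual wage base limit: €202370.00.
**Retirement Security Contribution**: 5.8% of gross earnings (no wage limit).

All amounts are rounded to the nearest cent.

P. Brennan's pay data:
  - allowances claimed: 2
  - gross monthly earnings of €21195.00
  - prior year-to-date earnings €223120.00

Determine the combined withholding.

Wage Tax: taxable = €21195.00 − 2×€768.00 = €19659.00
  €1921.84 + 22.49% × (€19659.00 − €19200.00) = €1921.84 + 22.49% × €459.00 = €2025.07
Health Levy: YTD €223120.00 ≥ cap €202370.00 → €0.00
Retirement Security Contribution: 5.8% × €21195.00 = €1229.31
Total: €2025.07 + €0.00 + €1229.31 = €3254.38

€3254.38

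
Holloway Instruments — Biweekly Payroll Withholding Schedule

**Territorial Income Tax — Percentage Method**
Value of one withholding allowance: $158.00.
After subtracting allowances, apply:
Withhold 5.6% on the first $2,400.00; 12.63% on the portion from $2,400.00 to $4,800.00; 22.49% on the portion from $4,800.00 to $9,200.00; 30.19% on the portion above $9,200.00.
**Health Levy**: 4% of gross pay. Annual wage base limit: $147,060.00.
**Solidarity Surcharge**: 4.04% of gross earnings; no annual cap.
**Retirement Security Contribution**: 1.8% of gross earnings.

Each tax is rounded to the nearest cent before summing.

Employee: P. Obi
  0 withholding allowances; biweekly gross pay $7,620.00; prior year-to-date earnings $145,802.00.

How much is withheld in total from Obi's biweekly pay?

Territorial Income Tax: taxable = $7,620.00
  $437.52 + 22.49% × ($7,620.00 − $4,800.00) = $437.52 + 22.49% × $2,820.00 = $1,071.74
Health Levy: cap $147,060.00 − YTD $145,802.00 = $1,258.00 subject; 4% × $1,258.00 = $50.32
Solidarity Surcharge: 4.04% × $7,620.00 = $307.85
Retirement Security Contribution: 1.8% × $7,620.00 = $137.16
Total: $1,071.74 + $50.32 + $307.85 + $137.16 = $1,567.07

$1,567.07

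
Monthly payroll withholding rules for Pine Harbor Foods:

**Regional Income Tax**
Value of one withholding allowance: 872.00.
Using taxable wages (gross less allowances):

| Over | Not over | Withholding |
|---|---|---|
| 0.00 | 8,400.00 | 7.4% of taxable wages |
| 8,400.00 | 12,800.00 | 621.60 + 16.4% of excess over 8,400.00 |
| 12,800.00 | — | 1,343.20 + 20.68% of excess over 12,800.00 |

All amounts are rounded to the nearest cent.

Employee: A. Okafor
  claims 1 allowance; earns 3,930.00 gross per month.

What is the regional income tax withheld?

226.29

Regional Income Tax: taxable = 3,930.00 − 1×872.00 = 3,058.00
  7.4% × 3,058.00 = 226.29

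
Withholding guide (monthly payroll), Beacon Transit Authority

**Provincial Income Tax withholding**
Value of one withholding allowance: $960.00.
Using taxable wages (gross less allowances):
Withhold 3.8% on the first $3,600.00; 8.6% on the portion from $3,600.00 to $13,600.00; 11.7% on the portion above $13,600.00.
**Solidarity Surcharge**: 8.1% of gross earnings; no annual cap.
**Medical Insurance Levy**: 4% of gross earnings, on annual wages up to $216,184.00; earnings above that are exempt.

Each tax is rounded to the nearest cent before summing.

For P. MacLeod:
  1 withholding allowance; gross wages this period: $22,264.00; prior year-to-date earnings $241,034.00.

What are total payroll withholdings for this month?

$3,701.55

Provincial Income Tax: taxable = $22,264.00 − 1×$960.00 = $21,304.00
  $996.80 + 11.7% × ($21,304.00 − $13,600.00) = $996.80 + 11.7% × $7,704.00 = $1,898.17
Solidarity Surcharge: 8.1% × $22,264.00 = $1,803.38
Medical Insurance Levy: YTD $241,034.00 ≥ cap $216,184.00 → $0.00
Total: $1,898.17 + $1,803.38 + $0.00 = $3,701.55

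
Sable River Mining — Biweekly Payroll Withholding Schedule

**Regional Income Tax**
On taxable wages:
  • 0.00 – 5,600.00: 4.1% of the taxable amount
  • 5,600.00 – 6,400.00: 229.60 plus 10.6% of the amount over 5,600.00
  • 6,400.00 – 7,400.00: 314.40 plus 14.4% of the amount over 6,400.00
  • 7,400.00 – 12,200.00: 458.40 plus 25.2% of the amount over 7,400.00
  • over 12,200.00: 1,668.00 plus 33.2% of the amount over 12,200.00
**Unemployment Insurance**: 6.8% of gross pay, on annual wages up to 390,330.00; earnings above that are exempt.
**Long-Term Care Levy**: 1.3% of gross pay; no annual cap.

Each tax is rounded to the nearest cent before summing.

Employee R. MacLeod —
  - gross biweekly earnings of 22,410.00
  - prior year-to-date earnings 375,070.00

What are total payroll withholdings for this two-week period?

Regional Income Tax: taxable = 22,410.00
  1,668.00 + 33.2% × (22,410.00 − 12,200.00) = 1,668.00 + 33.2% × 10,210.00 = 5,057.72
Unemployment Insurance: cap 390,330.00 − YTD 375,070.00 = 15,260.00 subject; 6.8% × 15,260.00 = 1,037.68
Long-Term Care Levy: 1.3% × 22,410.00 = 291.33
Total: 5,057.72 + 1,037.68 + 291.33 = 6,386.73

6,386.73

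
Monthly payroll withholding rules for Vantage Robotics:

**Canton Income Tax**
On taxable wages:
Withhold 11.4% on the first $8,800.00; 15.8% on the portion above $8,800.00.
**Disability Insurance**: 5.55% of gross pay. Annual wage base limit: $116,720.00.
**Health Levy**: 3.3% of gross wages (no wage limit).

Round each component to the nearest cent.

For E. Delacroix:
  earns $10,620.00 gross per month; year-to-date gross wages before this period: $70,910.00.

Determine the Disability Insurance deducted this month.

Disability Insurance: 5.55% × $10,620.00 = $589.41

$589.41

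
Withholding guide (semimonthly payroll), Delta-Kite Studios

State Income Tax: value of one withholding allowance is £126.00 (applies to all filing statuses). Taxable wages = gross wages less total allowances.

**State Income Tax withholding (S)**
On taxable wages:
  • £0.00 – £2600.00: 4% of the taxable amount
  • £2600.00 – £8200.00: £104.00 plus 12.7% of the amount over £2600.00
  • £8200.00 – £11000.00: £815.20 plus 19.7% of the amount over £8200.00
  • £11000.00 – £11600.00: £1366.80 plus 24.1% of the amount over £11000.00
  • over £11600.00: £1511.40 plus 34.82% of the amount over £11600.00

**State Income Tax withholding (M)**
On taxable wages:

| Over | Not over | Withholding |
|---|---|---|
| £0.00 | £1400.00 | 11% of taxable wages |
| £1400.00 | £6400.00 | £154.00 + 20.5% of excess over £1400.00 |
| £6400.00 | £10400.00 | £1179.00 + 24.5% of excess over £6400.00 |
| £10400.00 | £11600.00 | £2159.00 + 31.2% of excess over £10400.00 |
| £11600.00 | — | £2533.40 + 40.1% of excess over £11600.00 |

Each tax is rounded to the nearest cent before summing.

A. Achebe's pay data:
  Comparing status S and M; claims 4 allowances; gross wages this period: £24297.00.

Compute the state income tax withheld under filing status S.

State Income Tax (S): taxable = £24297.00 − 4×£126.00 = £23793.00
  £1511.40 + 34.82% × (£23793.00 − £11600.00) = £1511.40 + 34.82% × £12193.00 = £5757.00

£5757.00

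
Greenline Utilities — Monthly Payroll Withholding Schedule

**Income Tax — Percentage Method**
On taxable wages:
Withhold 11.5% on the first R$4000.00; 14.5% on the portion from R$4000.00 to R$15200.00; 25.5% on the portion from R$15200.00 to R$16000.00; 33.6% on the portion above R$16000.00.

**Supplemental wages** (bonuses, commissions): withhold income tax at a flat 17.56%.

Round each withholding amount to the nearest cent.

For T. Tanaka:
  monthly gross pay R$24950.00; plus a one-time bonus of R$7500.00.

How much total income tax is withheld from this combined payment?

R$6612.20

Income Tax: taxable = R$24950.00
  R$2288.00 + 33.6% × (R$24950.00 − R$16000.00) = R$2288.00 + 33.6% × R$8950.00 = R$5295.20
Supplemental (17.56% flat on bonus): 17.56% × R$7500.00 = R$1317.00
Total income tax: R$5295.20 + R$1317.00 = R$6612.20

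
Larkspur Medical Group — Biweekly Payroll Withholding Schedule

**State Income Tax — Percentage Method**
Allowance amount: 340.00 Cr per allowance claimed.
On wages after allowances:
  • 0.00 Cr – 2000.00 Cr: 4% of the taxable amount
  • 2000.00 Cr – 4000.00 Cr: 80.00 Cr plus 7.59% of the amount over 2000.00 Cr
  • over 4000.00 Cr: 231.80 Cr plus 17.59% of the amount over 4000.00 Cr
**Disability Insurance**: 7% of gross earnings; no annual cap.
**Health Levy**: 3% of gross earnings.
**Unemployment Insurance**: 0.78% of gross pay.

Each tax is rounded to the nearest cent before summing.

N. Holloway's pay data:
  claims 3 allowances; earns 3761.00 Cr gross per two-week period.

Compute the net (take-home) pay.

State Income Tax: taxable = 3761.00 Cr − 3×340.00 Cr = 2741.00 Cr
  80.00 Cr + 7.59% × (2741.00 Cr − 2000.00 Cr) = 80.00 Cr + 7.59% × 741.00 Cr = 136.24 Cr
Disability Insurance: 7% × 3761.00 Cr = 263.27 Cr
Health Levy: 3% × 3761.00 Cr = 112.83 Cr
Unemployment Insurance: 0.78% × 3761.00 Cr = 29.34 Cr
Total withheld: 136.24 Cr + 263.27 Cr + 112.83 Cr + 29.34 Cr = 541.68 Cr
Net pay: 3761.00 Cr − 541.68 Cr = 3219.32 Cr

3219.32 Cr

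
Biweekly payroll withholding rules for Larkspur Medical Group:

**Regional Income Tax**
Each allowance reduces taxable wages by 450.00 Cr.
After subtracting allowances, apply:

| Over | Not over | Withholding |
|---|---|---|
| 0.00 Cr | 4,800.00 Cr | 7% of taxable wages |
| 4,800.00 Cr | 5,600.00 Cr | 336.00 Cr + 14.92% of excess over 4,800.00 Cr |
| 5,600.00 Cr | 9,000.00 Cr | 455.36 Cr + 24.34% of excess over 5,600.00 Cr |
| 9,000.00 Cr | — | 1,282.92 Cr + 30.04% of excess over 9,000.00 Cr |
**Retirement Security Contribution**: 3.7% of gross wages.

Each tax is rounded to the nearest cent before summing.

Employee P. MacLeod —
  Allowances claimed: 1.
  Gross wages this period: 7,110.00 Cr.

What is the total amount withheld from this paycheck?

976.43 Cr

Regional Income Tax: taxable = 7,110.00 Cr − 1×450.00 Cr = 6,660.00 Cr
  455.36 Cr + 24.34% × (6,660.00 Cr − 5,600.00 Cr) = 455.36 Cr + 24.34% × 1,060.00 Cr = 713.36 Cr
Retirement Security Contribution: 3.7% × 7,110.00 Cr = 263.07 Cr
Total: 713.36 Cr + 263.07 Cr = 976.43 Cr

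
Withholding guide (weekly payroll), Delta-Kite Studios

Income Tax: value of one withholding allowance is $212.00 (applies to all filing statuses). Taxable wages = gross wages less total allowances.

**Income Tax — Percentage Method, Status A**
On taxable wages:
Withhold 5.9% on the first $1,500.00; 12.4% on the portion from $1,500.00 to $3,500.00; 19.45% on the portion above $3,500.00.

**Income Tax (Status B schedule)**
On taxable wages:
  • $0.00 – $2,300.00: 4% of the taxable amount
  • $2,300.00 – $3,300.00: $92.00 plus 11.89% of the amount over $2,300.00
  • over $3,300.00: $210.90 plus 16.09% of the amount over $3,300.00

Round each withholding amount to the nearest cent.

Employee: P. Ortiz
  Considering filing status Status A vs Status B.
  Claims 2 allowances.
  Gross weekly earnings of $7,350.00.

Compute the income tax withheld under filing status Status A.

Income Tax (Status A): taxable = $7,350.00 − 2×$212.00 = $6,926.00
  $336.50 + 19.45% × ($6,926.00 − $3,500.00) = $336.50 + 19.45% × $3,426.00 = $1,002.86

$1,002.86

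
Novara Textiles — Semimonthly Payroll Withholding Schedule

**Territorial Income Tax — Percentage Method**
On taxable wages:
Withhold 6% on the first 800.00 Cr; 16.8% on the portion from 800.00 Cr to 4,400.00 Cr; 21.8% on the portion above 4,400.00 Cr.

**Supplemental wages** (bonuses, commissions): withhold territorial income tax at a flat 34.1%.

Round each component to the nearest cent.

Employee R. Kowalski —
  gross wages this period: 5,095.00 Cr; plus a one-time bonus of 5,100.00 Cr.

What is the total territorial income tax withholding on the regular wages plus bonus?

2,543.41 Cr

Territorial Income Tax: taxable = 5,095.00 Cr
  652.80 Cr + 21.8% × (5,095.00 Cr − 4,400.00 Cr) = 652.80 Cr + 21.8% × 695.00 Cr = 804.31 Cr
Supplemental (34.1% flat on bonus): 34.1% × 5,100.00 Cr = 1,739.10 Cr
Total territorial income tax: 804.31 Cr + 1,739.10 Cr = 2,543.41 Cr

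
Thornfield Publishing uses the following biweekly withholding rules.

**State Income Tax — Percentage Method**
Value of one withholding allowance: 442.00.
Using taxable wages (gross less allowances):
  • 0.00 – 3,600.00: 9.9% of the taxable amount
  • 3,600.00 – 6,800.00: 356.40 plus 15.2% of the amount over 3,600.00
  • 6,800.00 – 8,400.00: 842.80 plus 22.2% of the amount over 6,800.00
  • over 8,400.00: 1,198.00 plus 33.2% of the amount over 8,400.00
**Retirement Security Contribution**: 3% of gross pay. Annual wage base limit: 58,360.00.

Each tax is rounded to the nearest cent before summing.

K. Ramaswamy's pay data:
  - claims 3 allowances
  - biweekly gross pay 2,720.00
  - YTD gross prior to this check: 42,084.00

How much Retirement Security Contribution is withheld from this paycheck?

81.60

Retirement Security Contribution: 3% × 2,720.00 = 81.60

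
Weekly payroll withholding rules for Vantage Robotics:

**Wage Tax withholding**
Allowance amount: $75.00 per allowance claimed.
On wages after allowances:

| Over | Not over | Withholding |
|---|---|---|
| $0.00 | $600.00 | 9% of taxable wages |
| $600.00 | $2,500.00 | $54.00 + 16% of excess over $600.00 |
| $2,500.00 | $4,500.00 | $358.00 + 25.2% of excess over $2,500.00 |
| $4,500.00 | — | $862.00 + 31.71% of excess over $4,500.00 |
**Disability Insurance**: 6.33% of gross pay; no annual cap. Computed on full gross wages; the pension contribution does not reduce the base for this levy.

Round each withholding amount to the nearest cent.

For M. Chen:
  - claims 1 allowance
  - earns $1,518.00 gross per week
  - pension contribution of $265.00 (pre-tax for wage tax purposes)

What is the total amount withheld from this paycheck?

$242.57

Wage Tax: taxable = $1,518.00 − $265.00 − 1×$75.00 = $1,178.00
  $54.00 + 16% × ($1,178.00 − $600.00) = $54.00 + 16% × $578.00 = $146.48
Disability Insurance: 6.33% × $1,518.00 = $96.09
Total: $146.48 + $96.09 = $242.57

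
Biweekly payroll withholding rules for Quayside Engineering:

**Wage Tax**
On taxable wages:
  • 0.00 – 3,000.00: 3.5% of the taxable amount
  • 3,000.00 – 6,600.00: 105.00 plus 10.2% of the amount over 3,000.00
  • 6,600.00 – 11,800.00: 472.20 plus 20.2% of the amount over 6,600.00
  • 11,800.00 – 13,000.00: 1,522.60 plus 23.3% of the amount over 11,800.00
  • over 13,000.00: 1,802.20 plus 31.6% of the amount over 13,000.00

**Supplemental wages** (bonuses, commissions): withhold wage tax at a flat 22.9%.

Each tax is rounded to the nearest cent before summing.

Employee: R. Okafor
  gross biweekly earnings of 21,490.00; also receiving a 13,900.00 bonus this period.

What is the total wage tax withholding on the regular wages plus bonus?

Wage Tax: taxable = 21,490.00
  1,802.20 + 31.6% × (21,490.00 − 13,000.00) = 1,802.20 + 31.6% × 8,490.00 = 4,485.04
Supplemental (22.9% flat on bonus): 22.9% × 13,900.00 = 3,183.10
Total wage tax: 4,485.04 + 3,183.10 = 7,668.14

7,668.14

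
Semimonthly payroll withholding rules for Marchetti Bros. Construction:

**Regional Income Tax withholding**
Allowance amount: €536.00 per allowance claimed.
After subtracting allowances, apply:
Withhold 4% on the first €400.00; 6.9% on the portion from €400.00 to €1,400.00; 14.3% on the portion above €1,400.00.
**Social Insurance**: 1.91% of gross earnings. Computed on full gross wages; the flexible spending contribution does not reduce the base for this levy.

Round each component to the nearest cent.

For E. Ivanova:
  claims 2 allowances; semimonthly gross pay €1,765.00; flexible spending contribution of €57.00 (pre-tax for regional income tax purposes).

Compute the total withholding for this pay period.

Regional Income Tax: taxable = €1,765.00 − €57.00 − 2×€536.00 = €636.00
  €16.00 + 6.9% × (€636.00 − €400.00) = €16.00 + 6.9% × €236.00 = €32.28
Social Insurance: 1.91% × €1,765.00 = €33.71
Total: €32.28 + €33.71 = €65.99

€65.99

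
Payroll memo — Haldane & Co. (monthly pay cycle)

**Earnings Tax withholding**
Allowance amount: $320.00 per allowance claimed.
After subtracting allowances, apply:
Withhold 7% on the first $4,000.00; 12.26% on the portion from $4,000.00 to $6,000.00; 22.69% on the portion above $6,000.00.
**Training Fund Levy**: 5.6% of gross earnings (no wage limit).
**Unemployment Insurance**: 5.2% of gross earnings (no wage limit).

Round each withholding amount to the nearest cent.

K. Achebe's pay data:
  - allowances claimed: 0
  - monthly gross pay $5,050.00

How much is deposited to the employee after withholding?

$4,095.87

Earnings Tax: taxable = $5,050.00
  $280.00 + 12.26% × ($5,050.00 − $4,000.00) = $280.00 + 12.26% × $1,050.00 = $408.73
Training Fund Levy: 5.6% × $5,050.00 = $282.80
Unemployment Insurance: 5.2% × $5,050.00 = $262.60
Total withheld: $408.73 + $282.80 + $262.60 = $954.13
Net pay: $5,050.00 − $954.13 = $4,095.87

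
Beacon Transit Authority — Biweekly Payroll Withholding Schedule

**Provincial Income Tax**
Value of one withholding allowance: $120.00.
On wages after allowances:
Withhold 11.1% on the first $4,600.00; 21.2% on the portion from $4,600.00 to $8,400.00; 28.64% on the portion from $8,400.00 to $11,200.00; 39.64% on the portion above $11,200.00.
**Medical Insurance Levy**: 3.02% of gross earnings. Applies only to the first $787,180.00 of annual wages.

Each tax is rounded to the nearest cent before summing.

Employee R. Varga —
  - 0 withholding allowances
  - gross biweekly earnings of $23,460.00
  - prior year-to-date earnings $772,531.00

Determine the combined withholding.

Provincial Income Tax: taxable = $23,460.00
  $2,118.12 + 39.64% × ($23,460.00 − $11,200.00) = $2,118.12 + 39.64% × $12,260.00 = $6,977.98
Medical Insurance Levy: cap $787,180.00 − YTD $772,531.00 = $14,649.00 subject; 3.02% × $14,649.00 = $442.40
Total: $6,977.98 + $442.40 = $7,420.38

$7,420.38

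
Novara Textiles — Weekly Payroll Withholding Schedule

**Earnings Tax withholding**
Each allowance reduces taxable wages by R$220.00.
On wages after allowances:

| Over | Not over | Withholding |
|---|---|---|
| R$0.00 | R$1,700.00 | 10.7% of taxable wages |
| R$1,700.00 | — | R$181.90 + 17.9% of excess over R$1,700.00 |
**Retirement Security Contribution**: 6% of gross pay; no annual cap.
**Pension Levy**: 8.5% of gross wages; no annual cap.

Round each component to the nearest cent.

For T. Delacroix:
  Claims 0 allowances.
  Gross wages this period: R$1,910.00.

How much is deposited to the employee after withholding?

Earnings Tax: taxable = R$1,910.00
  R$181.90 + 17.9% × (R$1,910.00 − R$1,700.00) = R$181.90 + 17.9% × R$210.00 = R$219.49
Retirement Security Contribution: 6% × R$1,910.00 = R$114.60
Pension Levy: 8.5% × R$1,910.00 = R$162.35
Total withheld: R$219.49 + R$114.60 + R$162.35 = R$496.44
Net pay: R$1,910.00 − R$496.44 = R$1,413.56

R$1,413.56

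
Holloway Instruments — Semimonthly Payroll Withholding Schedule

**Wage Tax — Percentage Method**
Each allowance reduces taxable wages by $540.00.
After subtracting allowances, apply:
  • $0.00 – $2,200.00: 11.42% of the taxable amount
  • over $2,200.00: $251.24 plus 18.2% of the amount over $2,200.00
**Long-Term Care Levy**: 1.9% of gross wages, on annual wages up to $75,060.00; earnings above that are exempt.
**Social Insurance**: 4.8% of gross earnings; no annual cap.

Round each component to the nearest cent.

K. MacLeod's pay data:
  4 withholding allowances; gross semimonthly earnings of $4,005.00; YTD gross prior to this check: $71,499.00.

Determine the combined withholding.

$470.60

Wage Tax: taxable = $4,005.00 − 4×$540.00 = $1,845.00
  11.42% × $1,845.00 = $210.70
Long-Term Care Levy: cap $75,060.00 − YTD $71,499.00 = $3,561.00 subject; 1.9% × $3,561.00 = $67.66
Social Insurance: 4.8% × $4,005.00 = $192.24
Total: $210.70 + $67.66 + $192.24 = $470.60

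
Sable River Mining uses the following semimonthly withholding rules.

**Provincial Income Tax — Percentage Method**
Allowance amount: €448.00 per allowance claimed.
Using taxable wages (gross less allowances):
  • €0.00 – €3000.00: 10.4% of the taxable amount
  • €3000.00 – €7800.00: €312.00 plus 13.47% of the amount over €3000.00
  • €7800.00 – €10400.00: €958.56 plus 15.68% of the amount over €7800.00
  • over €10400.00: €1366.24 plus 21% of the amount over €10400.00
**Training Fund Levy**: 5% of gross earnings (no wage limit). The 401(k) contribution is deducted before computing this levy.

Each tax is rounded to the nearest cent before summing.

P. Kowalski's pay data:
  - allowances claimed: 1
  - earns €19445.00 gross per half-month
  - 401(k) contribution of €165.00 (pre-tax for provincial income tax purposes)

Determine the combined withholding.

Provincial Income Tax: taxable = €19445.00 − €165.00 − 1×€448.00 = €18832.00
  €1366.24 + 21% × (€18832.00 − €10400.00) = €1366.24 + 21% × €8432.00 = €3136.96
Training Fund Levy: 5% × €19280.00 = €964.00
Total: €3136.96 + €964.00 = €4100.96

€4100.96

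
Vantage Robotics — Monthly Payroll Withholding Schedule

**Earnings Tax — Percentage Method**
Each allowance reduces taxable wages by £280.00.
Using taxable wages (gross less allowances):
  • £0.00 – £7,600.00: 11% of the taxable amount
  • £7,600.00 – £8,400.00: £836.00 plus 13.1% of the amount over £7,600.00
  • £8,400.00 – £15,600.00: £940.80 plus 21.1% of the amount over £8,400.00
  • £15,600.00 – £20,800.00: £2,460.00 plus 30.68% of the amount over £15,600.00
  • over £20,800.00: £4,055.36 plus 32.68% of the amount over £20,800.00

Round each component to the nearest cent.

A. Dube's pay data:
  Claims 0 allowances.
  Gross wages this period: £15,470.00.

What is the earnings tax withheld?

Earnings Tax: taxable = £15,470.00
  £940.80 + 21.1% × (£15,470.00 − £8,400.00) = £940.80 + 21.1% × £7,070.00 = £2,432.57

£2,432.57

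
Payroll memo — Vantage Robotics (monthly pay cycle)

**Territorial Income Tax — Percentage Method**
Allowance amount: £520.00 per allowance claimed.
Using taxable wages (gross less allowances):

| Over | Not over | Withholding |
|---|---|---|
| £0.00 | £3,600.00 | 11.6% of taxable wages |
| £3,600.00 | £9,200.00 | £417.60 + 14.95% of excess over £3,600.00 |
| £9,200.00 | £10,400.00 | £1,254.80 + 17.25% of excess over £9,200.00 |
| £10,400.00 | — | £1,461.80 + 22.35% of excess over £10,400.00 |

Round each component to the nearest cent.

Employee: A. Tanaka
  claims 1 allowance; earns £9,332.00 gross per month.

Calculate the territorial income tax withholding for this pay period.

£1,196.79

Territorial Income Tax: taxable = £9,332.00 − 1×£520.00 = £8,812.00
  £417.60 + 14.95% × (£8,812.00 − £3,600.00) = £417.60 + 14.95% × £5,212.00 = £1,196.79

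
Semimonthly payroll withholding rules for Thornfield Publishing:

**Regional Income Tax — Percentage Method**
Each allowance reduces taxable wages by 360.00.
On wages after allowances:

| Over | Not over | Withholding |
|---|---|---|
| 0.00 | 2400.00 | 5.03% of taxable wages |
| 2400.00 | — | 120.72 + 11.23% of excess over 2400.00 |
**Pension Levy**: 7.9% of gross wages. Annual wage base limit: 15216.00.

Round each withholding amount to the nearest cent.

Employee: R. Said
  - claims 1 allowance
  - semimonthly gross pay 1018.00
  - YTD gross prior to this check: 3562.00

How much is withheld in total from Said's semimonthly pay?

Regional Income Tax: taxable = 1018.00 − 1×360.00 = 658.00
  5.03% × 658.00 = 33.10
Pension Levy: 7.9% × 1018.00 = 80.42
Total: 33.10 + 80.42 = 113.52

113.52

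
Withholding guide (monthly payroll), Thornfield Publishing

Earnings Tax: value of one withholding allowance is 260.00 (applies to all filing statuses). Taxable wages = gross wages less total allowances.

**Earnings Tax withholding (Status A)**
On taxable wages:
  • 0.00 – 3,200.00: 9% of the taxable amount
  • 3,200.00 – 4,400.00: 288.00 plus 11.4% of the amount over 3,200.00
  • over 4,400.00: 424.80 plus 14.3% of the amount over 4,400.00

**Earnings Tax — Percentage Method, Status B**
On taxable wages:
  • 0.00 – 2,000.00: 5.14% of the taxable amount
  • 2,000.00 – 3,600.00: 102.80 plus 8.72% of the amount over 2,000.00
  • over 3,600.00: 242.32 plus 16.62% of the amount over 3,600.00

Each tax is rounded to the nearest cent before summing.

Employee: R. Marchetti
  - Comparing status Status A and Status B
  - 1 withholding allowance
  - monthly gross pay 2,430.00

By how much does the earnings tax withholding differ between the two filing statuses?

Earnings Tax (Status A): taxable = 2,430.00 − 1×260.00 = 2,170.00
  9% × 2,170.00 = 195.30
Earnings Tax (Status B): taxable = 2,430.00 − 1×260.00 = 2,170.00
  102.80 + 8.72% × (2,170.00 − 2,000.00) = 102.80 + 8.72% × 170.00 = 117.62
Difference: |195.30 − 117.62| = 77.68 (higher under Status A)

77.68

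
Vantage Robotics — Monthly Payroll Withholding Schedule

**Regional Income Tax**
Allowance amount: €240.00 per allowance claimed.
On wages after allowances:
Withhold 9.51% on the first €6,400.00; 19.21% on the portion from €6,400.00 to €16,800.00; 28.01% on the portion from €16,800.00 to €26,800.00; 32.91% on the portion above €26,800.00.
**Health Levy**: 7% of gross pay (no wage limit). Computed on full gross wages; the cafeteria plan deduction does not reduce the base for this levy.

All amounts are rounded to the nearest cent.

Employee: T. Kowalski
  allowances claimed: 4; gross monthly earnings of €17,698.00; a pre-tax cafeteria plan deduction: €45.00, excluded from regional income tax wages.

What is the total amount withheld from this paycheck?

€3,824.79

Regional Income Tax: taxable = €17,698.00 − €45.00 − 4×€240.00 = €16,693.00
  €608.64 + 19.21% × (€16,693.00 − €6,400.00) = €608.64 + 19.21% × €10,293.00 = €2,585.93
Health Levy: 7% × €17,698.00 = €1,238.86
Total: €2,585.93 + €1,238.86 = €3,824.79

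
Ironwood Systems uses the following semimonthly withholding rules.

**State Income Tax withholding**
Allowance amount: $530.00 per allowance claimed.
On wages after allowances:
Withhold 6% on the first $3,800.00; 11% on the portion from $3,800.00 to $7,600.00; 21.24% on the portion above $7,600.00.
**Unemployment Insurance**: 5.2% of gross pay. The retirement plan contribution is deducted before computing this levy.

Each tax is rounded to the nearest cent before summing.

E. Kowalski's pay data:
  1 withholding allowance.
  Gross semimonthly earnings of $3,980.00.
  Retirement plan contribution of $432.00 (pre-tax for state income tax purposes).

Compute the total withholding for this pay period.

State Income Tax: taxable = $3,980.00 − $432.00 − 1×$530.00 = $3,018.00
  6% × $3,018.00 = $181.08
Unemployment Insurance: 5.2% × $3,548.00 = $184.50
Total: $181.08 + $184.50 = $365.58

$365.58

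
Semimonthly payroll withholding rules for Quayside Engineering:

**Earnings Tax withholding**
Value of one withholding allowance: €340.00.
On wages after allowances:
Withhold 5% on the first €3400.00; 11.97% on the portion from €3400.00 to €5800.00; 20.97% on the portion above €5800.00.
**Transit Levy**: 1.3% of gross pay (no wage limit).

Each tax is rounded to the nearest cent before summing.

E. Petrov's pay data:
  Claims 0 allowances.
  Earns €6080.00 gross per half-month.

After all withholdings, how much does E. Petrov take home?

Earnings Tax: taxable = €6080.00
  €457.28 + 20.97% × (€6080.00 − €5800.00) = €457.28 + 20.97% × €280.00 = €516.00
Transit Levy: 1.3% × €6080.00 = €79.04
Total withheld: €516.00 + €79.04 = €595.04
Net pay: €6080.00 − €595.04 = €5484.96

€5484.96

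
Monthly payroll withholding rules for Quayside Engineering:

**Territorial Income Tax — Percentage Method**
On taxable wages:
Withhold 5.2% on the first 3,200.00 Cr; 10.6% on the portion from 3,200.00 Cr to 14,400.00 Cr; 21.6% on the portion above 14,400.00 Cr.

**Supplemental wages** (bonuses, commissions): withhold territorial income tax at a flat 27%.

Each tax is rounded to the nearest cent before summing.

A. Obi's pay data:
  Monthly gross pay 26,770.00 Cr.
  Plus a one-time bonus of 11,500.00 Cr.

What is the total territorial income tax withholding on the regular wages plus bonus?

7,130.52 Cr

Territorial Income Tax: taxable = 26,770.00 Cr
  1,353.60 Cr + 21.6% × (26,770.00 Cr − 14,400.00 Cr) = 1,353.60 Cr + 21.6% × 12,370.00 Cr = 4,025.52 Cr
Supplemental (27% flat on bonus): 27% × 11,500.00 Cr = 3,105.00 Cr
Total territorial income tax: 4,025.52 Cr + 3,105.00 Cr = 7,130.52 Cr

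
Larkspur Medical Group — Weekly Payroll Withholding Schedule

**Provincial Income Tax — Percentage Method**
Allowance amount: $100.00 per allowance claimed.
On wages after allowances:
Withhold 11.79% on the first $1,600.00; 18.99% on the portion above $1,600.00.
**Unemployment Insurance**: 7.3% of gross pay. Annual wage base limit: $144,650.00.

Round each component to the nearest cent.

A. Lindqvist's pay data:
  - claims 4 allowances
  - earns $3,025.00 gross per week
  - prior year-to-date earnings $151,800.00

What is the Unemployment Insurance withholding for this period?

Unemployment Insurance: YTD $151,800.00 ≥ cap $144,650.00 → $0.00

$0.00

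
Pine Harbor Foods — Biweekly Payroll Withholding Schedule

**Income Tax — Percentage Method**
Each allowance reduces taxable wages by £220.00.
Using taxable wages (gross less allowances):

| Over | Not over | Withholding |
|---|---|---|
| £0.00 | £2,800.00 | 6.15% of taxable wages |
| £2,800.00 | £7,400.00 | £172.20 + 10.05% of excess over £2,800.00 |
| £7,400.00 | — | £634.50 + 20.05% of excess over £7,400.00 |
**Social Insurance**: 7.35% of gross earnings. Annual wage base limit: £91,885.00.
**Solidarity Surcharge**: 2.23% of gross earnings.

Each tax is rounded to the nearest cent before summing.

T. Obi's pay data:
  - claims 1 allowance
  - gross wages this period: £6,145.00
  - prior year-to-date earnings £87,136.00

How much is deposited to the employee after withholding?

Income Tax: taxable = £6,145.00 − 1×£220.00 = £5,925.00
  £172.20 + 10.05% × (£5,925.00 − £2,800.00) = £172.20 + 10.05% × £3,125.00 = £486.26
Social Insurance: cap £91,885.00 − YTD £87,136.00 = £4,749.00 subject; 7.35% × £4,749.00 = £349.05
Solidarity Surcharge: 2.23% × £6,145.00 = £137.03
Total withheld: £486.26 + £349.05 + £137.03 = £972.34
Net pay: £6,145.00 − £972.34 = £5,172.66

£5,172.66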